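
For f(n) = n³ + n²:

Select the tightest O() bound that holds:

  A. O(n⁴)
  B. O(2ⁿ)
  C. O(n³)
C

f(n) = n³ + n² is O(n³).
All listed options are valid Big-O bounds (upper bounds),
but O(n³) is the tightest (smallest valid bound).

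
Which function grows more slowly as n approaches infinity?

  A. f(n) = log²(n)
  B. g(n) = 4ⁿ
A

f(n) = log²(n) is O(log² n), while g(n) = 4ⁿ is O(4ⁿ).
Since O(log² n) grows slower than O(4ⁿ), f(n) is dominated.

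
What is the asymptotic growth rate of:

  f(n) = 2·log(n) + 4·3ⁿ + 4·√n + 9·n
Θ(3ⁿ)

Order the terms by growth rate: 2·log(n) ≺ 4·√n ≺ 9·n ≺ 4·3ⁿ.
The fastest-growing term 4·3ⁿ dominates as n → ∞; dropping its constant factor gives Θ(3ⁿ).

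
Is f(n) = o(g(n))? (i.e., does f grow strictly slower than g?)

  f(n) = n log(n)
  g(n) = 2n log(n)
False

f(n) = n log(n) is O(n log n), and g(n) = 2n log(n) is O(n log n).
Since they have the same growth rate, f(n) = o(g(n)) is false.
(f = o(g) requires f to grow strictly slower, not equal.)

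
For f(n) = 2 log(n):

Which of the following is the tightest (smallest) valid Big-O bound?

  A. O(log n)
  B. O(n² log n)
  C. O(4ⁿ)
A

f(n) = 2 log(n) is O(log n).
All listed options are valid Big-O bounds (upper bounds),
but O(log n) is the tightest (smallest valid bound).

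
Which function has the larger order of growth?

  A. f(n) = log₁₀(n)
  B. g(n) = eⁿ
B

f(n) = log₁₀(n) is O(log n), while g(n) = eⁿ is O(eⁿ).
Since O(eⁿ) grows faster than O(log n), g(n) dominates.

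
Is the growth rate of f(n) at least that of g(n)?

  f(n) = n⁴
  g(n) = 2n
True

f(n) = n⁴ is O(n⁴), and g(n) = 2n is O(n).
Since O(n⁴) grows at least as fast as O(n), f(n) = Ω(g(n)) is true.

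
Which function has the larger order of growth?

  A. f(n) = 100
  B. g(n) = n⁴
B

f(n) = 100 is O(1), while g(n) = n⁴ is O(n⁴).
Since O(n⁴) grows faster than O(1), g(n) dominates.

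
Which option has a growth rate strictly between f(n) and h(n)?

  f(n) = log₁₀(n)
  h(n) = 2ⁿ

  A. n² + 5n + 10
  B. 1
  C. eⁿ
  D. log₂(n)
A

We need g(n) with log₁₀(n) = o(g(n)) and g(n) = o(2ⁿ), i.e. O(log n) ≺ g ≺ O(2ⁿ).
Check each option:
  A. n² + 5n + 10 — O(n²) is strictly between O(log n) and O(2ⁿ) ✓
  B. 1 — O(1) does not grow strictly faster than f(n)
  C. eⁿ — O(eⁿ) does not grow strictly slower than h(n)
  D. log₂(n) — O(log n) does not grow strictly faster than f(n)

Only option A (n² + 5n + 10) lies strictly between.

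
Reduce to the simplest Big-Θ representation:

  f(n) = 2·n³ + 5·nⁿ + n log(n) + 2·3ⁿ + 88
Θ(nⁿ)

Order the terms by growth rate: 88 ≺ n log(n) ≺ 2·n³ ≺ 2·3ⁿ ≺ 5·nⁿ.
The fastest-growing term 5·nⁿ dominates as n → ∞; dropping its constant factor gives Θ(nⁿ).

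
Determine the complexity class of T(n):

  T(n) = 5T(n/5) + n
Θ(n log n)

Master Theorem: a = 5, b = 5, f(n) = n.
Compute the critical exponent d = log₅(5) = 1.
Compare f(n) = Θ(n) against n^d:
  k = 1 = d, so f(n) = Θ(n^d) — Case 2.
  Work is balanced across levels: T(n) = Θ(n^d log n) = Θ(n log n).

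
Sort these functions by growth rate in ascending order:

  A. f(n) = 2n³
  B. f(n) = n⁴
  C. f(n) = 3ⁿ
A < B < C

Comparing growth rates:
A = 2n³ is O(n³)
B = n⁴ is O(n⁴)
C = 3ⁿ is O(3ⁿ)

Therefore, the order from slowest to fastest is: A < B < C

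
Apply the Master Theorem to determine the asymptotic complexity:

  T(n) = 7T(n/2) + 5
Θ(n^log₂(7))

Master Theorem: a = 7, b = 2, f(n) = 5.
Compute the critical exponent d = log₂(7) = 2.807.
Compare f(n) = Θ(1) against n^d:
  k = 0 < d = 2.807, so f(n) = O(n^(d-ε)) — Case 1.
  The recursion cost dominates: T(n) = Θ(n^d) = Θ(n^log₂(7)).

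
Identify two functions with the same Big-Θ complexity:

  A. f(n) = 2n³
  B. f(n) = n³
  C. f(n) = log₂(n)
A and B

Examining each function:
  A. 2n³ is O(n³)
  B. n³ is O(n³)
  C. log₂(n) is O(log n)

Functions A and B both have the same complexity class.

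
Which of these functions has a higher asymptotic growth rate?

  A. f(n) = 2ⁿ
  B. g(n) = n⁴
A

f(n) = 2ⁿ is O(2ⁿ), while g(n) = n⁴ is O(n⁴).
Since O(2ⁿ) grows faster than O(n⁴), f(n) dominates.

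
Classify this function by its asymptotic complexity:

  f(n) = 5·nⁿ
O(nⁿ)

The dominant term in 5·nⁿ is 5·nⁿ, which is Θ(nⁿ).
Constants are absorbed, so the tightest bound is O(nⁿ).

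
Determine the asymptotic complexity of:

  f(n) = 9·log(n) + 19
O(log n)

The dominant term in 9·log(n) + 19 is 9·log(n), which is Θ(log n).
Lower-order terms (19) are asymptotically negligible.
Constants are absorbed, so the tightest bound is O(log n).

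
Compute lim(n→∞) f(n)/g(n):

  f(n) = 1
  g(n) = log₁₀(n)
0

Since 1 (O(1)) grows slower than log₁₀(n) (O(log n)),
the ratio f(n)/g(n) → 0 as n → ∞.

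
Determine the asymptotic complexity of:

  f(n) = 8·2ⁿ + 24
O(2ⁿ)

The dominant term in 8·2ⁿ + 24 is 8·2ⁿ, which is Θ(2ⁿ).
Lower-order terms (24) are asymptotically negligible.
Constants are absorbed, so the tightest bound is O(2ⁿ).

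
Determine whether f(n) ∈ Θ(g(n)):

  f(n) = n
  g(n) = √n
False

f(n) = n is O(n), and g(n) = √n is O(√n).
Since they have different growth rates, f(n) = Θ(g(n)) is false.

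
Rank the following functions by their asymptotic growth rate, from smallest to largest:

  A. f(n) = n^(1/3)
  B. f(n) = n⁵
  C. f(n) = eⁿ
A < B < C

Comparing growth rates:
A = n^(1/3) is O(n^(1/3))
B = n⁵ is O(n⁵)
C = eⁿ is O(eⁿ)

Therefore, the order from slowest to fastest is: A < B < C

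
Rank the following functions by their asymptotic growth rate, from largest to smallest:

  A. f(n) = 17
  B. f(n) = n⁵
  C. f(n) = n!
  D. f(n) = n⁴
C > B > D > A

Comparing growth rates:
C = n! is O(n!)
B = n⁵ is O(n⁵)
D = n⁴ is O(n⁴)
A = 17 is O(1)

Therefore, the order from fastest to slowest is: C > B > D > A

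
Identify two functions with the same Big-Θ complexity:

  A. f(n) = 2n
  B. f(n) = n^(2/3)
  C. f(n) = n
A and C

Examining each function:
  A. 2n is O(n)
  B. n^(2/3) is O(n^(2/3))
  C. n is O(n)

Functions A and C both have the same complexity class.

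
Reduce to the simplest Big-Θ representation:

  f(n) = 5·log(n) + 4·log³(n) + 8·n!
Θ(n!)

Order the terms by growth rate: 5·log(n) ≺ 4·log³(n) ≺ 8·n!.
The fastest-growing term 8·n! dominates as n → ∞; dropping its constant factor gives Θ(n!).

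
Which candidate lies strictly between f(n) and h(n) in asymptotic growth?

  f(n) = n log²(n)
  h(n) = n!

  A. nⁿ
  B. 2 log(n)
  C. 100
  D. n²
D

We need g(n) with n log²(n) = o(g(n)) and g(n) = o(n!), i.e. O(n log² n) ≺ g ≺ O(n!).
Check each option:
  A. nⁿ — O(nⁿ) does not grow strictly slower than h(n)
  B. 2 log(n) — O(log n) does not grow strictly faster than f(n)
  C. 100 — O(1) does not grow strictly faster than f(n)
  D. n² — O(n²) is strictly between O(n log² n) and O(n!) ✓

Only option D (n²) lies strictly between.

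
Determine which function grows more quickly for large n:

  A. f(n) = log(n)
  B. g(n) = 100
A

f(n) = log(n) is O(log n), while g(n) = 100 is O(1).
Since O(log n) grows faster than O(1), f(n) dominates.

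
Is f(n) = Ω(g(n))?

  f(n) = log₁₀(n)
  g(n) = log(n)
True

f(n) = log₁₀(n) and g(n) = log(n) are both O(log n).
Big-Ω permits equal growth rates (f ≥ c·g for some c > 0), so f(n) = Ω(g(n)) is true.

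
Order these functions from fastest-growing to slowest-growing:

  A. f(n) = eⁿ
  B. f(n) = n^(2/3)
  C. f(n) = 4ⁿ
C > A > B

Comparing growth rates:
C = 4ⁿ is O(4ⁿ)
A = eⁿ is O(eⁿ)
B = n^(2/3) is O(n^(2/3))

Therefore, the order from fastest to slowest is: C > A > B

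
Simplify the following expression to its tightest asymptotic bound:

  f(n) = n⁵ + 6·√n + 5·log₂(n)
Θ(n⁵)

Order the terms by growth rate: 5·log₂(n) ≺ 6·√n ≺ n⁵.
The fastest-growing term n⁵ dominates as n → ∞; dropping its constant factor gives Θ(n⁵).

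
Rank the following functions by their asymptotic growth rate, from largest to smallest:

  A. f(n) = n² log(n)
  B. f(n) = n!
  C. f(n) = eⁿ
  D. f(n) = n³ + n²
B > C > D > A

Comparing growth rates:
B = n! is O(n!)
C = eⁿ is O(eⁿ)
D = n³ + n² is O(n³)
A = n² log(n) is O(n² log n)

Therefore, the order from fastest to slowest is: B > C > D > A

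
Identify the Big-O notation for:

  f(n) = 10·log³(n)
O(log³ n)

The dominant term in 10·log³(n) is 10·log³(n), which is Θ(log³ n).
Constants are absorbed, so the tightest bound is O(log³ n).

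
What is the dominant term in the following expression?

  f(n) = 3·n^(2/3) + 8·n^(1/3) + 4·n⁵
4·n⁵

Looking at each term:
  - 3·n^(2/3) is O(n^(2/3))
  - 8·n^(1/3) is O(n^(1/3))
  - 4·n⁵ is O(n⁵)

The term 4·n⁵ (O(n⁵)) grows fastest and dominates all others.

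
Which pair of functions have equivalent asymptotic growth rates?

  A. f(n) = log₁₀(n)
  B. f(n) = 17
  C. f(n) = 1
B and C

Examining each function:
  A. log₁₀(n) is O(log n)
  B. 17 is O(1)
  C. 1 is O(1)

Functions B and C both have the same complexity class.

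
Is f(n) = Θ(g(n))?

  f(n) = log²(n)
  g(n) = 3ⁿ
False

f(n) = log²(n) is O(log² n), and g(n) = 3ⁿ is O(3ⁿ).
Since they have different growth rates, f(n) = Θ(g(n)) is false.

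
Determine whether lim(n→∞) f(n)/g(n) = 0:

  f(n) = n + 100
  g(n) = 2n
False

f(n) = n + 100 is O(n), and g(n) = 2n is O(n).
Since they have the same growth rate, f(n) = o(g(n)) is false.
(f = o(g) requires f to grow strictly slower, not equal.)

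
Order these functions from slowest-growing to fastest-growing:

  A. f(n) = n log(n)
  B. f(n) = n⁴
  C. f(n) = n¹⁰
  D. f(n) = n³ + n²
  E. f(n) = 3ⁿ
A < D < B < C < E

Comparing growth rates:
A = n log(n) is O(n log n)
D = n³ + n² is O(n³)
B = n⁴ is O(n⁴)
C = n¹⁰ is O(n¹⁰)
E = 3ⁿ is O(3ⁿ)

Therefore, the order from slowest to fastest is: A < D < B < C < E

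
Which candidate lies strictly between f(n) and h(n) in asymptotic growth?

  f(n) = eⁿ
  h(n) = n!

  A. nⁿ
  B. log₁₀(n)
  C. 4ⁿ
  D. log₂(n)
C

We need g(n) with eⁿ = o(g(n)) and g(n) = o(n!), i.e. O(eⁿ) ≺ g ≺ O(n!).
Check each option:
  A. nⁿ — O(nⁿ) does not grow strictly slower than h(n)
  B. log₁₀(n) — O(log n) does not grow strictly faster than f(n)
  C. 4ⁿ — O(4ⁿ) is strictly between O(eⁿ) and O(n!) ✓
  D. log₂(n) — O(log n) does not grow strictly faster than f(n)

Only option C (4ⁿ) lies strictly between.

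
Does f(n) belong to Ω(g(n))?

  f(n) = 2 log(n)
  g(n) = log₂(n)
True

f(n) = 2 log(n) and g(n) = log₂(n) are both O(log n).
Big-Ω permits equal growth rates (f ≥ c·g for some c > 0), so f(n) = Ω(g(n)) is true.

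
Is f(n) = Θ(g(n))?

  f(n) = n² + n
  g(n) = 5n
False

f(n) = n² + n is O(n²), and g(n) = 5n is O(n).
Since they have different growth rates, f(n) = Θ(g(n)) is false.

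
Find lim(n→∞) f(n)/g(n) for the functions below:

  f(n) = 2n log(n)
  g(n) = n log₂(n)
log(4)

Since 2n log(n) and n log₂(n) have the same growth rate (O(n log n)),
the ratio converges to a constant: log(4).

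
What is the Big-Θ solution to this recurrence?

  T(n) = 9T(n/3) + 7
Θ(n²)

Master Theorem: a = 9, b = 3, f(n) = 7.
Compute the critical exponent d = log₃(9) = 2.
Compare f(n) = Θ(1) against n^d:
  k = 0 < d = 2, so f(n) = O(n^(d-ε)) — Case 1.
  The recursion cost dominates: T(n) = Θ(n^d) = Θ(n²).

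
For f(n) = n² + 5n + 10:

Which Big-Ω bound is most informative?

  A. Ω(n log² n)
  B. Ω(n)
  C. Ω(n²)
C

f(n) = n² + 5n + 10 is Ω(n²).
All listed options are valid Big-Ω bounds (lower bounds),
but Ω(n²) is the tightest (largest valid bound).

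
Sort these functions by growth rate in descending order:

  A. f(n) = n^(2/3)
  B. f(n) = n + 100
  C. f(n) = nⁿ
C > B > A

Comparing growth rates:
C = nⁿ is O(nⁿ)
B = n + 100 is O(n)
A = n^(2/3) is O(n^(2/3))

Therefore, the order from fastest to slowest is: C > B > A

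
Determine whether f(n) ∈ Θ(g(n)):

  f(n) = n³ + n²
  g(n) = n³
True

f(n) = n³ + n² and g(n) = n³ are both O(n³).
Since they have the same asymptotic growth rate, f(n) = Θ(g(n)) is true.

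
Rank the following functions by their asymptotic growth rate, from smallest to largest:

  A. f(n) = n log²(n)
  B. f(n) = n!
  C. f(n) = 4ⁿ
A < C < B

Comparing growth rates:
A = n log²(n) is O(n log² n)
C = 4ⁿ is O(4ⁿ)
B = n! is O(n!)

Therefore, the order from slowest to fastest is: A < C < B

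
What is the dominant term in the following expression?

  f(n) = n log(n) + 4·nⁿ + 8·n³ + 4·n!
4·nⁿ

Looking at each term:
  - n log(n) is O(n log n)
  - 4·nⁿ is O(nⁿ)
  - 8·n³ is O(n³)
  - 4·n! is O(n!)

The term 4·nⁿ (O(nⁿ)) grows fastest and dominates all others.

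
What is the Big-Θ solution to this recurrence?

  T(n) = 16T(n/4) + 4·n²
Θ(n² log n)

Master Theorem: a = 16, b = 4, f(n) = 4·n².
Compute the critical exponent d = log₄(16) = 2.
Compare f(n) = Θ(n²) against n^d:
  k = 2 = d, so f(n) = Θ(n^d) — Case 2.
  Work is balanced across levels: T(n) = Θ(n^d log n) = Θ(n² log n).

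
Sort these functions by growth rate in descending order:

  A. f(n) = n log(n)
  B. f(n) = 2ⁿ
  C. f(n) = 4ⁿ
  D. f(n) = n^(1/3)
C > B > A > D

Comparing growth rates:
C = 4ⁿ is O(4ⁿ)
B = 2ⁿ is O(2ⁿ)
A = n log(n) is O(n log n)
D = n^(1/3) is O(n^(1/3))

Therefore, the order from fastest to slowest is: C > B > A > D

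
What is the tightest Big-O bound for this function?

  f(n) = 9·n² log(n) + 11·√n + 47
O(n² log n)

The dominant term in 9·n² log(n) + 11·√n + 47 is 9·n² log(n), which is Θ(n² log n).
Lower-order terms (11·√n, 47) are asymptotically negligible.
Constants are absorbed, so the tightest bound is O(n² log n).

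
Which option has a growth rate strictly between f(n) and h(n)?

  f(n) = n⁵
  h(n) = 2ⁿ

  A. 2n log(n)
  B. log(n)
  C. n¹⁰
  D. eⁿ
C

We need g(n) with n⁵ = o(g(n)) and g(n) = o(2ⁿ), i.e. O(n⁵) ≺ g ≺ O(2ⁿ).
Check each option:
  A. 2n log(n) — O(n log n) does not grow strictly faster than f(n)
  B. log(n) — O(log n) does not grow strictly faster than f(n)
  C. n¹⁰ — O(n¹⁰) is strictly between O(n⁵) and O(2ⁿ) ✓
  D. eⁿ — O(eⁿ) does not grow strictly slower than h(n)

Only option C (n¹⁰) lies strictly between.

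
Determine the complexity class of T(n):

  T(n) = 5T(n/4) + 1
Θ(n^log₄(5))

Master Theorem: a = 5, b = 4, f(n) = 1.
Compute the critical exponent d = log₄(5) = 1.161.
Compare f(n) = Θ(1) against n^d:
  k = 0 < d = 1.161, so f(n) = O(n^(d-ε)) — Case 1.
  The recursion cost dominates: T(n) = Θ(n^d) = Θ(n^log₄(5)).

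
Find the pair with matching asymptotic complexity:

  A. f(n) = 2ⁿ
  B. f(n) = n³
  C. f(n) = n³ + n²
B and C

Examining each function:
  A. 2ⁿ is O(2ⁿ)
  B. n³ is O(n³)
  C. n³ + n² is O(n³)

Functions B and C both have the same complexity class.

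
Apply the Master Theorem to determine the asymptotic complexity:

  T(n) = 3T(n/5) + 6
Θ(n^log₅(3))

Master Theorem: a = 3, b = 5, f(n) = 6.
Compute the critical exponent d = log₅(3) = 0.683.
Compare f(n) = Θ(1) against n^d:
  k = 0 < d = 0.683, so f(n) = O(n^(d-ε)) — Case 1.
  The recursion cost dominates: T(n) = Θ(n^d) = Θ(n^log₅(3)).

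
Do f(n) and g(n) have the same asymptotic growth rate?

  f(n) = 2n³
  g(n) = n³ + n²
True

f(n) = 2n³ and g(n) = n³ + n² are both O(n³).
Since they have the same asymptotic growth rate, f(n) = Θ(g(n)) is true.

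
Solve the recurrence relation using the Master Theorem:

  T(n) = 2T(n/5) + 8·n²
Θ(n²)

Master Theorem: a = 2, b = 5, f(n) = 8·n².
Compute the critical exponent d = log₅(2) = 0.431.
Compare f(n) = Θ(n²) against n^d:
  k = 2 > d = 0.431, so f(n) = Ω(n^(d+ε)) — Case 3.
  Regularity: a·(n/b)^2/n^2 = a/b^2 = 2/25 < 1 ✓.
  The top-level work dominates: T(n) = Θ(f(n)) = Θ(n²).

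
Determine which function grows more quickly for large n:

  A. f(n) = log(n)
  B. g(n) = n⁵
B

f(n) = log(n) is O(log n), while g(n) = n⁵ is O(n⁵).
Since O(n⁵) grows faster than O(log n), g(n) dominates.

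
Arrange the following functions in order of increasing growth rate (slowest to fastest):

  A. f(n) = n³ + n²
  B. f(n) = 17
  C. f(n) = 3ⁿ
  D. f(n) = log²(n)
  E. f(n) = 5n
B < D < E < A < C

Comparing growth rates:
B = 17 is O(1)
D = log²(n) is O(log² n)
E = 5n is O(n)
A = n³ + n² is O(n³)
C = 3ⁿ is O(3ⁿ)

Therefore, the order from slowest to fastest is: B < D < E < A < C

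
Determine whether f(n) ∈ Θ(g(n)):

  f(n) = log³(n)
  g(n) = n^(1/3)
False

f(n) = log³(n) is O(log³ n), and g(n) = n^(1/3) is O(n^(1/3)).
Since they have different growth rates, f(n) = Θ(g(n)) is false.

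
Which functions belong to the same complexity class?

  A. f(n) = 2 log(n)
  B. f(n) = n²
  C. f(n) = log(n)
A and C

Examining each function:
  A. 2 log(n) is O(log n)
  B. n² is O(n²)
  C. log(n) is O(log n)

Functions A and C both have the same complexity class.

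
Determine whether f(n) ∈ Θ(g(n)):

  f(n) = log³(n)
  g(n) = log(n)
False

f(n) = log³(n) is O(log³ n), and g(n) = log(n) is O(log n).
Since they have different growth rates, f(n) = Θ(g(n)) is false.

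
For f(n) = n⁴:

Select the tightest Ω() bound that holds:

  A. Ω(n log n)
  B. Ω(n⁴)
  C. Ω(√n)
B

f(n) = n⁴ is Ω(n⁴).
All listed options are valid Big-Ω bounds (lower bounds),
but Ω(n⁴) is the tightest (largest valid bound).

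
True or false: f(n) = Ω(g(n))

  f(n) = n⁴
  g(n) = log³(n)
True

f(n) = n⁴ is O(n⁴), and g(n) = log³(n) is O(log³ n).
Since O(n⁴) grows at least as fast as O(log³ n), f(n) = Ω(g(n)) is true.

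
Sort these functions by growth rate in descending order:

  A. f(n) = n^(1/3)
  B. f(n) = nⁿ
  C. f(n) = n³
B > C > A

Comparing growth rates:
B = nⁿ is O(nⁿ)
C = n³ is O(n³)
A = n^(1/3) is O(n^(1/3))

Therefore, the order from fastest to slowest is: B > C > A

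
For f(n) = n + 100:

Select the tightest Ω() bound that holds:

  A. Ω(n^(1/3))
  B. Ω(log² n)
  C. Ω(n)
C

f(n) = n + 100 is Ω(n).
All listed options are valid Big-Ω bounds (lower bounds),
but Ω(n) is the tightest (largest valid bound).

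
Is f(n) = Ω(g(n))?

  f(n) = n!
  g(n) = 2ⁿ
True

f(n) = n! is O(n!), and g(n) = 2ⁿ is O(2ⁿ).
Since O(n!) grows at least as fast as O(2ⁿ), f(n) = Ω(g(n)) is true.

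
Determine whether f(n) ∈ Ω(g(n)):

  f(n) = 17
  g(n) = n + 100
False

f(n) = 17 is O(1), and g(n) = n + 100 is O(n).
Since O(1) grows slower than O(n), f(n) = Ω(g(n)) is false.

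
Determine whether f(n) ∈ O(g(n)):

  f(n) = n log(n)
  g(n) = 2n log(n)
True

f(n) = n log(n) and g(n) = 2n log(n) are both O(n log n).
Big-O permits equal growth rates (f ≤ c·g for some c), so f(n) = O(g(n)) is true.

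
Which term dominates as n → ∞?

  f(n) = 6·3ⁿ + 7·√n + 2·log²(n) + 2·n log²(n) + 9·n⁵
6·3ⁿ

Looking at each term:
  - 6·3ⁿ is O(3ⁿ)
  - 7·√n is O(√n)
  - 2·log²(n) is O(log² n)
  - 2·n log²(n) is O(n log² n)
  - 9·n⁵ is O(n⁵)

The term 6·3ⁿ (O(3ⁿ)) grows fastest and dominates all others.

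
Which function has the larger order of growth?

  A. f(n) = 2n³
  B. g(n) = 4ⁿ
B

f(n) = 2n³ is O(n³), while g(n) = 4ⁿ is O(4ⁿ).
Since O(4ⁿ) grows faster than O(n³), g(n) dominates.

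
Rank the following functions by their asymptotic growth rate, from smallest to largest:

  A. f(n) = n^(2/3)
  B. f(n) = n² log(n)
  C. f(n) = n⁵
A < B < C

Comparing growth rates:
A = n^(2/3) is O(n^(2/3))
B = n² log(n) is O(n² log n)
C = n⁵ is O(n⁵)

Therefore, the order from slowest to fastest is: A < B < C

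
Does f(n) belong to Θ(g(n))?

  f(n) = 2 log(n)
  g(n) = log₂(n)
True

f(n) = 2 log(n) and g(n) = log₂(n) are both O(log n).
Since they have the same asymptotic growth rate, f(n) = Θ(g(n)) is true.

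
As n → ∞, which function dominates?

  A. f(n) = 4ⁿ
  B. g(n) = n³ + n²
A

f(n) = 4ⁿ is O(4ⁿ), while g(n) = n³ + n² is O(n³).
Since O(4ⁿ) grows faster than O(n³), f(n) dominates.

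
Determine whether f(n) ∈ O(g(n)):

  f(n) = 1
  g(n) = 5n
True

f(n) = 1 is O(1), and g(n) = 5n is O(n).
Since O(1) ⊆ O(n) (f grows no faster than g), f(n) = O(g(n)) is true.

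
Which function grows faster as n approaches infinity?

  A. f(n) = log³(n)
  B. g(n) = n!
B

f(n) = log³(n) is O(log³ n), while g(n) = n! is O(n!).
Since O(n!) grows faster than O(log³ n), g(n) dominates.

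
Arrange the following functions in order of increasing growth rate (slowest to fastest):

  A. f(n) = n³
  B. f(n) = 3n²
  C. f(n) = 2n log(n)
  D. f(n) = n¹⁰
C < B < A < D

Comparing growth rates:
C = 2n log(n) is O(n log n)
B = 3n² is O(n²)
A = n³ is O(n³)
D = n¹⁰ is O(n¹⁰)

Therefore, the order from slowest to fastest is: C < B < A < D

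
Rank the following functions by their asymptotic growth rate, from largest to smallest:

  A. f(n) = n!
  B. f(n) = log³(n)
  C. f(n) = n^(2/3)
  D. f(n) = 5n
A > D > C > B

Comparing growth rates:
A = n! is O(n!)
D = 5n is O(n)
C = n^(2/3) is O(n^(2/3))
B = log³(n) is O(log³ n)

Therefore, the order from fastest to slowest is: A > D > C > B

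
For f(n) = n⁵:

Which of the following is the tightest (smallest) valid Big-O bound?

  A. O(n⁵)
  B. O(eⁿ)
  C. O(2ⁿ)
A

f(n) = n⁵ is O(n⁵).
All listed options are valid Big-O bounds (upper bounds),
but O(n⁵) is the tightest (smallest valid bound).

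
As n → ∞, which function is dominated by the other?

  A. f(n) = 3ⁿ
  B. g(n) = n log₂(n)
B

f(n) = 3ⁿ is O(3ⁿ), while g(n) = n log₂(n) is O(n log n).
Since O(n log n) grows slower than O(3ⁿ), g(n) is dominated.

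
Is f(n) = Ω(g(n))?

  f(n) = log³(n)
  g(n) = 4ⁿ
False

f(n) = log³(n) is O(log³ n), and g(n) = 4ⁿ is O(4ⁿ).
Since O(log³ n) grows slower than O(4ⁿ), f(n) = Ω(g(n)) is false.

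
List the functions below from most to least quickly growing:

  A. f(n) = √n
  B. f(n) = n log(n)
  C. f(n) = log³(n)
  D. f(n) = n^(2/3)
B > D > A > C

Comparing growth rates:
B = n log(n) is O(n log n)
D = n^(2/3) is O(n^(2/3))
A = √n is O(√n)
C = log³(n) is O(log³ n)

Therefore, the order from fastest to slowest is: B > D > A > C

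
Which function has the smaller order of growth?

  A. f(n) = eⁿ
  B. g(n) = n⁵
B

f(n) = eⁿ is O(eⁿ), while g(n) = n⁵ is O(n⁵).
Since O(n⁵) grows slower than O(eⁿ), g(n) is dominated.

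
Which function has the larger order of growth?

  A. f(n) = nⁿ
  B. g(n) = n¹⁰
A

f(n) = nⁿ is O(nⁿ), while g(n) = n¹⁰ is O(n¹⁰).
Since O(nⁿ) grows faster than O(n¹⁰), f(n) dominates.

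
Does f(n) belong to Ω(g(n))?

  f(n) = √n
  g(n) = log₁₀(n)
True

f(n) = √n is O(√n), and g(n) = log₁₀(n) is O(log n).
Since O(√n) grows at least as fast as O(log n), f(n) = Ω(g(n)) is true.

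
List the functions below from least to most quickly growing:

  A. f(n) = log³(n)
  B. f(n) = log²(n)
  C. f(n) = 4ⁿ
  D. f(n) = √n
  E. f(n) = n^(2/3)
B < A < D < E < C

Comparing growth rates:
B = log²(n) is O(log² n)
A = log³(n) is O(log³ n)
D = √n is O(√n)
E = n^(2/3) is O(n^(2/3))
C = 4ⁿ is O(4ⁿ)

Therefore, the order from slowest to fastest is: B < A < D < E < C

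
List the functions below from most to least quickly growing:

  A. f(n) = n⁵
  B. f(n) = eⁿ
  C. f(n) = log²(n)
B > A > C

Comparing growth rates:
B = eⁿ is O(eⁿ)
A = n⁵ is O(n⁵)
C = log²(n) is O(log² n)

Therefore, the order from fastest to slowest is: B > A > C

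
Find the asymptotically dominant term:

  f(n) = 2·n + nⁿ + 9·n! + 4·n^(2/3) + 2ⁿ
nⁿ

Looking at each term:
  - 2·n is O(n)
  - nⁿ is O(nⁿ)
  - 9·n! is O(n!)
  - 4·n^(2/3) is O(n^(2/3))
  - 2ⁿ is O(2ⁿ)

The term nⁿ (O(nⁿ)) grows fastest and dominates all others.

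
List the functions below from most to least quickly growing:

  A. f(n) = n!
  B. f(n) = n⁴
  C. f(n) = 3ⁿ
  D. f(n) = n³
A > C > B > D

Comparing growth rates:
A = n! is O(n!)
C = 3ⁿ is O(3ⁿ)
B = n⁴ is O(n⁴)
D = n³ is O(n³)

Therefore, the order from fastest to slowest is: A > C > B > D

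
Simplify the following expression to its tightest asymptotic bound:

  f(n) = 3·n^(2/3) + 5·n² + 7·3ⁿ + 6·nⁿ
Θ(nⁿ)

Order the terms by growth rate: 3·n^(2/3) ≺ 5·n² ≺ 7·3ⁿ ≺ 6·nⁿ.
The fastest-growing term 6·nⁿ dominates as n → ∞; dropping its constant factor gives Θ(nⁿ).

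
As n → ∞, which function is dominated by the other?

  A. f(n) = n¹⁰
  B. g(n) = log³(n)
B

f(n) = n¹⁰ is O(n¹⁰), while g(n) = log³(n) is O(log³ n).
Since O(log³ n) grows slower than O(n¹⁰), g(n) is dominated.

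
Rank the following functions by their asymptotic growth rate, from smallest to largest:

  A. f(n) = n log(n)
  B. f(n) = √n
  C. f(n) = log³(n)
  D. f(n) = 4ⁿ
C < B < A < D

Comparing growth rates:
C = log³(n) is O(log³ n)
B = √n is O(√n)
A = n log(n) is O(n log n)
D = 4ⁿ is O(4ⁿ)

Therefore, the order from slowest to fastest is: C < B < A < D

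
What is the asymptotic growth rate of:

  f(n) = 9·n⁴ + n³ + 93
Θ(n⁴)

Order the terms by growth rate: 93 ≺ n³ ≺ 9·n⁴.
The fastest-growing term 9·n⁴ dominates as n → ∞; dropping its constant factor gives Θ(n⁴).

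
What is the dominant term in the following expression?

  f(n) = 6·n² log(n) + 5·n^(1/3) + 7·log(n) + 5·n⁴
5·n⁴

Looking at each term:
  - 6·n² log(n) is O(n² log n)
  - 5·n^(1/3) is O(n^(1/3))
  - 7·log(n) is O(log n)
  - 5·n⁴ is O(n⁴)

The term 5·n⁴ (O(n⁴)) grows fastest and dominates all others.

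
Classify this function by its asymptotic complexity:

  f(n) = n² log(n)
O(n² log n)

The dominant term in n² log(n) is n² log(n), which is Θ(n² log n).
Constants are absorbed, so the tightest bound is O(n² log n).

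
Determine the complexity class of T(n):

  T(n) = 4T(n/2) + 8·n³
Θ(n³)

Master Theorem: a = 4, b = 2, f(n) = 8·n³.
Compute the critical exponent d = log₂(4) = 2.
Compare f(n) = Θ(n³) against n^d:
  k = 3 > d = 2, so f(n) = Ω(n^(d+ε)) — Case 3.
  Regularity: a·(n/b)^3/n^3 = a/b^3 = 4/8 < 1 ✓.
  The top-level work dominates: T(n) = Θ(f(n)) = Θ(n³).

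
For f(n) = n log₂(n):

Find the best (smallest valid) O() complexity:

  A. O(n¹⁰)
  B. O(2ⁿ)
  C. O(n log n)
C

f(n) = n log₂(n) is O(n log n).
All listed options are valid Big-O bounds (upper bounds),
but O(n log n) is the tightest (smallest valid bound).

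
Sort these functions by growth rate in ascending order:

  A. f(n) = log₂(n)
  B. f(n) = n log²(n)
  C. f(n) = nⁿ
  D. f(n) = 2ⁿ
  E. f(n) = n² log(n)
A < B < E < D < C

Comparing growth rates:
A = log₂(n) is O(log n)
B = n log²(n) is O(n log² n)
E = n² log(n) is O(n² log n)
D = 2ⁿ is O(2ⁿ)
C = nⁿ is O(nⁿ)

Therefore, the order from slowest to fastest is: A < B < E < D < C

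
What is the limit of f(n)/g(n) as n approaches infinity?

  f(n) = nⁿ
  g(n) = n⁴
∞

Since nⁿ (O(nⁿ)) grows faster than n⁴ (O(n⁴)),
the ratio f(n)/g(n) → ∞ as n → ∞.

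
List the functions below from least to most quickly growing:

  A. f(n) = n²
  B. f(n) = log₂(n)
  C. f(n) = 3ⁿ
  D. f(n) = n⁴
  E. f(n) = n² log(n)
B < A < E < D < C

Comparing growth rates:
B = log₂(n) is O(log n)
A = n² is O(n²)
E = n² log(n) is O(n² log n)
D = n⁴ is O(n⁴)
C = 3ⁿ is O(3ⁿ)

Therefore, the order from slowest to fastest is: B < A < E < D < C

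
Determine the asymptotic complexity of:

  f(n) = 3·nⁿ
O(nⁿ)

The dominant term in 3·nⁿ is 3·nⁿ, which is Θ(nⁿ).
Constants are absorbed, so the tightest bound is O(nⁿ).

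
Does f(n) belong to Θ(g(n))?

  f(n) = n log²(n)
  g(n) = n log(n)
False

f(n) = n log²(n) is O(n log² n), and g(n) = n log(n) is O(n log n).
Since they have different growth rates, f(n) = Θ(g(n)) is false.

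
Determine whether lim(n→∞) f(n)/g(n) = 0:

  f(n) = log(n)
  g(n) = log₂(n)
False

f(n) = log(n) is O(log n), and g(n) = log₂(n) is O(log n).
Since they have the same growth rate, f(n) = o(g(n)) is false.
(f = o(g) requires f to grow strictly slower, not equal.)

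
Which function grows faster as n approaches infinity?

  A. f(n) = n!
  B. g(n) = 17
A

f(n) = n! is O(n!), while g(n) = 17 is O(1).
Since O(n!) grows faster than O(1), f(n) dominates.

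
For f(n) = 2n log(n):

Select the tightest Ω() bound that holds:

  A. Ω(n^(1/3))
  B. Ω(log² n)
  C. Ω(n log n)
C

f(n) = 2n log(n) is Ω(n log n).
All listed options are valid Big-Ω bounds (lower bounds),
but Ω(n log n) is the tightest (largest valid bound).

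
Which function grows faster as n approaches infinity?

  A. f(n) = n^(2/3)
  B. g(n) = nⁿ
B

f(n) = n^(2/3) is O(n^(2/3)), while g(n) = nⁿ is O(nⁿ).
Since O(nⁿ) grows faster than O(n^(2/3)), g(n) dominates.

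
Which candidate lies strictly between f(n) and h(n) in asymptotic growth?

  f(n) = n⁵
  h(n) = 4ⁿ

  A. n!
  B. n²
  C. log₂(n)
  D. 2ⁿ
D

We need g(n) with n⁵ = o(g(n)) and g(n) = o(4ⁿ), i.e. O(n⁵) ≺ g ≺ O(4ⁿ).
Check each option:
  A. n! — O(n!) does not grow strictly slower than h(n)
  B. n² — O(n²) does not grow strictly faster than f(n)
  C. log₂(n) — O(log n) does not grow strictly faster than f(n)
  D. 2ⁿ — O(2ⁿ) is strictly between O(n⁵) and O(4ⁿ) ✓

Only option D (2ⁿ) lies strictly between.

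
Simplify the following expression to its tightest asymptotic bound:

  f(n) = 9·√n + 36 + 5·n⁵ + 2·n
Θ(n⁵)

Order the terms by growth rate: 36 ≺ 9·√n ≺ 2·n ≺ 5·n⁵.
The fastest-growing term 5·n⁵ dominates as n → ∞; dropping its constant factor gives Θ(n⁵).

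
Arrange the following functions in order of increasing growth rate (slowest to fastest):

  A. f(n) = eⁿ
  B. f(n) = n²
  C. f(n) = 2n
C < B < A

Comparing growth rates:
C = 2n is O(n)
B = n² is O(n²)
A = eⁿ is O(eⁿ)

Therefore, the order from slowest to fastest is: C < B < A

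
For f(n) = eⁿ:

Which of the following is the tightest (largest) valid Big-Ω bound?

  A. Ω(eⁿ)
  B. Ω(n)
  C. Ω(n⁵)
A

f(n) = eⁿ is Ω(eⁿ).
All listed options are valid Big-Ω bounds (lower bounds),
but Ω(eⁿ) is the tightest (largest valid bound).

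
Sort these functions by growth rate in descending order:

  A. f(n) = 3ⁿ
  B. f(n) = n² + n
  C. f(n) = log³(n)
A > B > C

Comparing growth rates:
A = 3ⁿ is O(3ⁿ)
B = n² + n is O(n²)
C = log³(n) is O(log³ n)

Therefore, the order from fastest to slowest is: A > B > C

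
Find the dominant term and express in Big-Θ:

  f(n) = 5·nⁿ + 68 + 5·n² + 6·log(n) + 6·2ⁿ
Θ(nⁿ)

Order the terms by growth rate: 68 ≺ 6·log(n) ≺ 5·n² ≺ 6·2ⁿ ≺ 5·nⁿ.
The fastest-growing term 5·nⁿ dominates as n → ∞; dropping its constant factor gives Θ(nⁿ).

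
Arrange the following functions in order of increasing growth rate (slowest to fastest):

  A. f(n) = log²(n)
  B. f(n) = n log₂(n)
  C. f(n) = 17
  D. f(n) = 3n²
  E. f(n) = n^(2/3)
C < A < E < B < D

Comparing growth rates:
C = 17 is O(1)
A = log²(n) is O(log² n)
E = n^(2/3) is O(n^(2/3))
B = n log₂(n) is O(n log n)
D = 3n² is O(n²)

Therefore, the order from slowest to fastest is: C < A < E < B < D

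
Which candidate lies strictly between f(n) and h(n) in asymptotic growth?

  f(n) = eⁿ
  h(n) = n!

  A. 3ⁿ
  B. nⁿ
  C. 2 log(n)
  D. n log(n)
A

We need g(n) with eⁿ = o(g(n)) and g(n) = o(n!), i.e. O(eⁿ) ≺ g ≺ O(n!).
Check each option:
  A. 3ⁿ — O(3ⁿ) is strictly between O(eⁿ) and O(n!) ✓
  B. nⁿ — O(nⁿ) does not grow strictly slower than h(n)
  C. 2 log(n) — O(log n) does not grow strictly faster than f(n)
  D. n log(n) — O(n log n) does not grow strictly faster than f(n)

Only option A (3ⁿ) lies strictly between.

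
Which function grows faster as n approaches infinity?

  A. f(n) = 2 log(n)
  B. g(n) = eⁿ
B

f(n) = 2 log(n) is O(log n), while g(n) = eⁿ is O(eⁿ).
Since O(eⁿ) grows faster than O(log n), g(n) dominates.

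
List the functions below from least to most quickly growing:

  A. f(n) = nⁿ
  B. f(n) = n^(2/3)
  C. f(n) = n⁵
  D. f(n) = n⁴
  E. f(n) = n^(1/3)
E < B < D < C < A

Comparing growth rates:
E = n^(1/3) is O(n^(1/3))
B = n^(2/3) is O(n^(2/3))
D = n⁴ is O(n⁴)
C = n⁵ is O(n⁵)
A = nⁿ is O(nⁿ)

Therefore, the order from slowest to fastest is: E < B < D < C < A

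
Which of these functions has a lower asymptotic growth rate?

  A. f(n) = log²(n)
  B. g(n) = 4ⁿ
A

f(n) = log²(n) is O(log² n), while g(n) = 4ⁿ is O(4ⁿ).
Since O(log² n) grows slower than O(4ⁿ), f(n) is dominated.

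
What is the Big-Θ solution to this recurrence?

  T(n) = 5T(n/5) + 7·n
Θ(n log n)

Master Theorem: a = 5, b = 5, f(n) = 7·n.
Compute the critical exponent d = log₅(5) = 1.
Compare f(n) = Θ(n) against n^d:
  k = 1 = d, so f(n) = Θ(n^d) — Case 2.
  Work is balanced across levels: T(n) = Θ(n^d log n) = Θ(n log n).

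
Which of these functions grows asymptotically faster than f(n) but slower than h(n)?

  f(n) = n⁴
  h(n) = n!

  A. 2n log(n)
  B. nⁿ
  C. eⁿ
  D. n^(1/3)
C

We need g(n) with n⁴ = o(g(n)) and g(n) = o(n!), i.e. O(n⁴) ≺ g ≺ O(n!).
Check each option:
  A. 2n log(n) — O(n log n) does not grow strictly faster than f(n)
  B. nⁿ — O(nⁿ) does not grow strictly slower than h(n)
  C. eⁿ — O(eⁿ) is strictly between O(n⁴) and O(n!) ✓
  D. n^(1/3) — O(n^(1/3)) does not grow strictly faster than f(n)

Only option C (eⁿ) lies strictly between.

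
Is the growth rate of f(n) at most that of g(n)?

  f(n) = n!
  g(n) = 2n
False

f(n) = n! is O(n!), and g(n) = 2n is O(n).
Since O(n!) grows faster than O(n), f(n) = O(g(n)) is false.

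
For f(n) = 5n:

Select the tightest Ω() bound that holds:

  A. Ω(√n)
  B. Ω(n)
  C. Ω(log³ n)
B

f(n) = 5n is Ω(n).
All listed options are valid Big-Ω bounds (lower bounds),
but Ω(n) is the tightest (largest valid bound).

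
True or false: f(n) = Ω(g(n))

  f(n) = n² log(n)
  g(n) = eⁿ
False

f(n) = n² log(n) is O(n² log n), and g(n) = eⁿ is O(eⁿ).
Since O(n² log n) grows slower than O(eⁿ), f(n) = Ω(g(n)) is false.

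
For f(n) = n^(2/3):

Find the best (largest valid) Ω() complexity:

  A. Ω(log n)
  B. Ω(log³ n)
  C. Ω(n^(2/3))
C

f(n) = n^(2/3) is Ω(n^(2/3)).
All listed options are valid Big-Ω bounds (lower bounds),
but Ω(n^(2/3)) is the tightest (largest valid bound).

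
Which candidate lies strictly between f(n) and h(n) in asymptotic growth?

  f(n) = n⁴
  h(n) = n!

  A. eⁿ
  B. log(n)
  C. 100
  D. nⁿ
A

We need g(n) with n⁴ = o(g(n)) and g(n) = o(n!), i.e. O(n⁴) ≺ g ≺ O(n!).
Check each option:
  A. eⁿ — O(eⁿ) is strictly between O(n⁴) and O(n!) ✓
  B. log(n) — O(log n) does not grow strictly faster than f(n)
  C. 100 — O(1) does not grow strictly faster than f(n)
  D. nⁿ — O(nⁿ) does not grow strictly slower than h(n)

Only option A (eⁿ) lies strictly between.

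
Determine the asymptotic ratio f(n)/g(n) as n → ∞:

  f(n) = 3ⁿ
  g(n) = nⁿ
0

Since 3ⁿ (O(3ⁿ)) grows slower than nⁿ (O(nⁿ)),
the ratio f(n)/g(n) → 0 as n → ∞.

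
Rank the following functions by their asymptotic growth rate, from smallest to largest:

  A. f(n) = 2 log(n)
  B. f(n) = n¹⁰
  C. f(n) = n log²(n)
A < C < B

Comparing growth rates:
A = 2 log(n) is O(log n)
C = n log²(n) is O(n log² n)
B = n¹⁰ is O(n¹⁰)

Therefore, the order from slowest to fastest is: A < C < B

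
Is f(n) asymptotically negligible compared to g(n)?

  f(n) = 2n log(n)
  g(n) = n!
True

f(n) = 2n log(n) is O(n log n), and g(n) = n! is O(n!).
Since O(n log n) grows strictly slower than O(n!), f(n) = o(g(n)) is true.
This means lim(n→∞) f(n)/g(n) = 0.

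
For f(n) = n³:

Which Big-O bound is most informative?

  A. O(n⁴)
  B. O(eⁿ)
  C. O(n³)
C

f(n) = n³ is O(n³).
All listed options are valid Big-O bounds (upper bounds),
but O(n³) is the tightest (smallest valid bound).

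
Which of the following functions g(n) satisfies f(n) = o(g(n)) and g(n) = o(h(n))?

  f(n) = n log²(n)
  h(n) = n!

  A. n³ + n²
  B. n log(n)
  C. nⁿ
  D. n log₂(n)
A

We need g(n) with n log²(n) = o(g(n)) and g(n) = o(n!), i.e. O(n log² n) ≺ g ≺ O(n!).
Check each option:
  A. n³ + n² — O(n³) is strictly between O(n log² n) and O(n!) ✓
  B. n log(n) — O(n log n) does not grow strictly faster than f(n)
  C. nⁿ — O(nⁿ) does not grow strictly slower than h(n)
  D. n log₂(n) — O(n log n) does not grow strictly faster than f(n)

Only option A (n³ + n²) lies strictly between.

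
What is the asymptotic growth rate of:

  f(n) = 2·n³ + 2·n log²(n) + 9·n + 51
Θ(n³)

Order the terms by growth rate: 51 ≺ 9·n ≺ 2·n log²(n) ≺ 2·n³.
The fastest-growing term 2·n³ dominates as n → ∞; dropping its constant factor gives Θ(n³).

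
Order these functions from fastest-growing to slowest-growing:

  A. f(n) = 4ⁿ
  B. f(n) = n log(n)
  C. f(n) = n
A > B > C

Comparing growth rates:
A = 4ⁿ is O(4ⁿ)
B = n log(n) is O(n log n)
C = n is O(n)

Therefore, the order from fastest to slowest is: A > B > C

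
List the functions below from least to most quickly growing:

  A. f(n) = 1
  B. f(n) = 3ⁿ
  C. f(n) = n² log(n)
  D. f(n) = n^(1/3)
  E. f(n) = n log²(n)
A < D < E < C < B

Comparing growth rates:
A = 1 is O(1)
D = n^(1/3) is O(n^(1/3))
E = n log²(n) is O(n log² n)
C = n² log(n) is O(n² log n)
B = 3ⁿ is O(3ⁿ)

Therefore, the order from slowest to fastest is: A < D < E < C < B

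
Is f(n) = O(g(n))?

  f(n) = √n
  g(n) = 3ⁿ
True

f(n) = √n is O(√n), and g(n) = 3ⁿ is O(3ⁿ).
Since O(√n) ⊆ O(3ⁿ) (f grows no faster than g), f(n) = O(g(n)) is true.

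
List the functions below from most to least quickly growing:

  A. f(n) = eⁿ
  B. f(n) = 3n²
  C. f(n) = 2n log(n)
A > B > C

Comparing growth rates:
A = eⁿ is O(eⁿ)
B = 3n² is O(n²)
C = 2n log(n) is O(n log n)

Therefore, the order from fastest to slowest is: A > B > C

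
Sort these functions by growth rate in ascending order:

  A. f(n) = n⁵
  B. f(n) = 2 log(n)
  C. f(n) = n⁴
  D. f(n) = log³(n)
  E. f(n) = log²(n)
B < E < D < C < A

Comparing growth rates:
B = 2 log(n) is O(log n)
E = log²(n) is O(log² n)
D = log³(n) is O(log³ n)
C = n⁴ is O(n⁴)
A = n⁵ is O(n⁵)

Therefore, the order from slowest to fastest is: B < E < D < C < A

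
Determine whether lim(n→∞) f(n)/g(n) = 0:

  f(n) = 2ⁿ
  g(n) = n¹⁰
False

f(n) = 2ⁿ is O(2ⁿ), and g(n) = n¹⁰ is O(n¹⁰).
Since O(2ⁿ) grows faster than or equal to O(n¹⁰), f(n) = o(g(n)) is false.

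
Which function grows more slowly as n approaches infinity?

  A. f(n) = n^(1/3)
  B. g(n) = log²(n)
B

f(n) = n^(1/3) is O(n^(1/3)), while g(n) = log²(n) is O(log² n).
Since O(log² n) grows slower than O(n^(1/3)), g(n) is dominated.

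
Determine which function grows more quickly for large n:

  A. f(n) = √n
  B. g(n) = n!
B

f(n) = √n is O(√n), while g(n) = n! is O(n!).
Since O(n!) grows faster than O(√n), g(n) dominates.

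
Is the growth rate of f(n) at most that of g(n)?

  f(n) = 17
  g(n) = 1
True

f(n) = 17 and g(n) = 1 are both O(1).
Big-O permits equal growth rates (f ≤ c·g for some c), so f(n) = O(g(n)) is true.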